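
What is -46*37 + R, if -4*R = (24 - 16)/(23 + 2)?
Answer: -42552/25 ≈ -1702.1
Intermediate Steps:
R = -2/25 (R = -(24 - 16)/(4*(23 + 2)) = -2/25 ≈ -0.080000)
-46*37 + R = -46*37 - 2/25 = -1702 - 2/25 = -42552/25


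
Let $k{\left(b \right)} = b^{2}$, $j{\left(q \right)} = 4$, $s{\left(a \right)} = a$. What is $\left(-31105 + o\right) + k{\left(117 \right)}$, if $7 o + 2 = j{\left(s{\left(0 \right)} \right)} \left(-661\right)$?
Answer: $-17794$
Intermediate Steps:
$o = -378$ ($o = - \frac{2}{7} + \frac{4 \left(-661\right)}{7} = - \frac{2}{7} + \frac{1}{7} \left(-2644\right) = - \frac{2}{7} - \frac{2644}{7} = -378$)
$\left(-31105 + o\right) + k{\left(117 \right)} = \left(-31105 - 378\right) + 117^{2} = -31483 + 13689 = -17794$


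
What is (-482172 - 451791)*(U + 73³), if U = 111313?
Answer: -467289707790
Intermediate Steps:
(-482172 - 451791)*(U + 73³) = (-482172 - 451791)*(111313 + 73³) = -933963*(111313 + 389017) = -933963*500330 = -467289707790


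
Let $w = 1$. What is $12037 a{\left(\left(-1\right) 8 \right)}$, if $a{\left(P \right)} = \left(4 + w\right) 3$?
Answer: $180555$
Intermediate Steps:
$a{\left(P \right)} = 15$ ($a{\left(P \right)} = \left(4 + 1\right) 3 = 5 \cdot 3 = 15$)
$12037 a{\left(\left(-1\right) 8 \right)} = 12037 \cdot 15 = 180555$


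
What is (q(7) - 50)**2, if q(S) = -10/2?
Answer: 3025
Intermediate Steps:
q(S) = -5 (q(S) = -10*1/2 = -5)
(q(7) - 50)**2 = (-5 - 50)**2 = (-55)**2 = 3025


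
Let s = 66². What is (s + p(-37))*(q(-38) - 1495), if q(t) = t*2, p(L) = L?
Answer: -6785149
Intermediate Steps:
q(t) = 2*t
s = 4356
(s + p(-37))*(q(-38) - 1495) = (4356 - 37)*(2*(-38) - 1495) = 4319*(-76 - 1495) = 4319*(-1571) = -6785149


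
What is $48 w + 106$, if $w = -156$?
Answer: $-7382$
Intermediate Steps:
$48 w + 106 = 48 \left(-156\right) + 106 = -7488 + 106 = -7382$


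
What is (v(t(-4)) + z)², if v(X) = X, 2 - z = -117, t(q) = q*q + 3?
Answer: 19044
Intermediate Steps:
t(q) = 3 + q² (t(q) = q² + 3 = 3 + q²)
z = 119 (z = 2 - 1*(-117) = 2 + 117 = 119)
(v(t(-4)) + z)² = ((3 + (-4)²) + 119)² = ((3 + 16) + 119)² = (19 + 119)² = 138² = 19044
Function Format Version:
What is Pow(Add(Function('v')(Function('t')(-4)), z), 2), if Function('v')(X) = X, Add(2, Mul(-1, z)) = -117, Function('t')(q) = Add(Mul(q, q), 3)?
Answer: 19044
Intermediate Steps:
Function('t')(q) = Add(3, Pow(q, 2)) (Function('t')(q) = Add(Pow(q, 2), 3) = Add(3, Pow(q, 2)))
z = 119 (z = Add(2, Mul(-1, -117)) = Add(2, 117) = 119)
Pow(Add(Function('v')(Function('t')(-4)), z), 2) = Pow(Add(Add(3, Pow(-4, 2)), 119), 2) = Pow(Add(Add(3, 16), 119), 2) = Pow(Add(19, 119), 2) = Pow(138, 2) = 19044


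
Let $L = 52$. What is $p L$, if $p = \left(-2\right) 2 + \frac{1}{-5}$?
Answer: $- \frac{1092}{5} \approx -218.4$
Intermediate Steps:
$p = - \frac{21}{5}$ ($p = -4 - \frac{1}{5} = - \frac{21}{5} \approx -4.2$)
$p L = \left(- \frac{21}{5}\right) 52 = - \frac{1092}{5}$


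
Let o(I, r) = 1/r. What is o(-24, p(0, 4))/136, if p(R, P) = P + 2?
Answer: 1/816 ≈ 0.0012255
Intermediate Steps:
p(R, P) = 2 + P
o(-24, p(0, 4))/136 = 1/((2 + 4)*136) = (1/136)/6 = (⅙)*(1/136) = 1/816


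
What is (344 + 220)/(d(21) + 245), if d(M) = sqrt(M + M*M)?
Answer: 19740/8509 - 564*sqrt(462)/59563 ≈ 2.1164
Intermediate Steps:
d(M) = sqrt(M + M**2)
(344 + 220)/(d(21) + 245) = (344 + 220)/(sqrt(21*(1 + 21)) + 245) = 564/(sqrt(21*22) + 245) = 564/(sqrt(462) + 245) = 564/(245 + sqrt(462))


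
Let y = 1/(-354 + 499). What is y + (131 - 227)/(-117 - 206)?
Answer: 14243/46835 ≈ 0.30411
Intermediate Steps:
y = 1/145 ≈ 0.0068966
y + (131 - 227)/(-117 - 206) = 1/145 + (131 - 227)/(-117 - 206) = 1/145 - 96/(-323) = 1/145 - 96*(-1/323) = 1/145 + 96/323 = 14243/46835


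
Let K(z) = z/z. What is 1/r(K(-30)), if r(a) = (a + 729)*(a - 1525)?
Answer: -1/1112520 ≈ -8.9886e-7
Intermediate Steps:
K(z) = 1
r(a) = (-1525 + a)*(729 + a) (r(a) = (729 + a)*(-1525 + a) = (-1525 + a)*(729 + a))
1/r(K(-30)) = 1/(-1111725 + 1² - 796*1) = 1/(-1111725 + 1 - 796) = 1/(-1112520) = -1/1112520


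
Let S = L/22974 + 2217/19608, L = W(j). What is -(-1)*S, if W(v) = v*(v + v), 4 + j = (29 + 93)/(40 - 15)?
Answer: 5308721549/46924395000 ≈ 0.11313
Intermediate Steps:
j = 22/25 (j = -4 + (29 + 93)/(40 - 15) = -4 + 122/25 = 22/25 ≈ 0.88000)
W(v) = 2*v² (W(v) = v*(2*v) = 2*v²)
L = 968/625 (L = 2*(22/25)² = 2*(484/625) = 968/625 ≈ 1.5488)
S = 5308721549/46924395000 (S = (968/625)/22974 + 2217/19608 = (968/625)*(1/22974) + 2217*(1/19608) = 484/7179375 + 739/6536 = 5308721549/46924395000 ≈ 0.11313)
-(-1)*S = -(-1)*5308721549/46924395000 = -1*(-5308721549/46924395000) = 5308721549/46924395000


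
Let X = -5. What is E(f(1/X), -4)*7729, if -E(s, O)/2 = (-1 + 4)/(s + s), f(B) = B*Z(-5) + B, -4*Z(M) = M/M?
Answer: 154580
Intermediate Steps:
Z(M) = -¼ (Z(M) = -M/(4*M) = -¼*1 = -¼)
f(B) = 3*B/4 (f(B) = B*(-¼) + B = -B/4 + B = 3*B/4)
E(s, O) = -3/s (E(s, O) = -2*(-1 + 4)/(s + s) = -6/(2*s) = -6*1/(2*s) = -3/s)
E(f(1/X), -4)*7729 = -3/((¾)/(-5))*7729 = -3/((¾)*(-⅕))*7729 = -3/(-3/20)*7729 = -3*(-20/3)*7729 = 20*7729 = 154580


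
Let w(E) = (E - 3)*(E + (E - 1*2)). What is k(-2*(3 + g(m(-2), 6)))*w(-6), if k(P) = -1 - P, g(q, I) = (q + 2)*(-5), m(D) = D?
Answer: 630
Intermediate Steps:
g(q, I) = -10 - 5*q (g(q, I) = (2 + q)*(-5) = -10 - 5*q)
w(E) = (-3 + E)*(-2 + 2*E) (w(E) = (-3 + E)*(E + (E - 2)) = (-3 + E)*(E + (-2 + E)) = (-3 + E)*(-2 + 2*E))
k(-2*(3 + g(m(-2), 6)))*w(-6) = (-1 - (-2)*(3 + (-10 - 5*(-2))))*(6 - 8*(-6) + 2*(-6)**2) = (-1 - (-2)*(3 + (-10 + 10)))*(6 + 48 + 2*36) = (-1 - (-2)*(3 + 0))*(6 + 48 + 72) = (-1 - (-2)*3)*126 = (-1 - 1*(-6))*126 = (-1 + 6)*126 = 5*126 = 630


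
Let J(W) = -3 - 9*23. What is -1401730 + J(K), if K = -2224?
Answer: -1401940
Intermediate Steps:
J(W) = -210 (J(W) = -3 - 207 = -210)
-1401730 + J(K) = -1401730 - 210 = -1401940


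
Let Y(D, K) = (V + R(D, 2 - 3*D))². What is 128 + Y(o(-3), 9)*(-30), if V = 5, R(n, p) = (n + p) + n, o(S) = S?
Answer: -2872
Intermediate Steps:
R(n, p) = p + 2*n
Y(D, K) = (7 - D)² (Y(D, K) = (5 + ((2 - 3*D) + 2*D))² = (5 + (2 - D))² = (7 - D)²)
128 + Y(o(-3), 9)*(-30) = 128 + (7 - 1*(-3))²*(-30) = 128 + (7 + 3)²*(-30) = 128 + 10²*(-30) = 128 + 100*(-30) = 128 - 3000 = -2872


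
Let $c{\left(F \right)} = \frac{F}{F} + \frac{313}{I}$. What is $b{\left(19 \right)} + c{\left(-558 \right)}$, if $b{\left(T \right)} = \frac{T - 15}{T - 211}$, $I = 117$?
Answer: $\frac{6841}{1872} \approx 3.6544$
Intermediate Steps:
$c{\left(F \right)} = \frac{430}{117}$ ($c{\left(F \right)} = \frac{F}{F} + \frac{313}{117} = 1 + 313 \cdot \frac{1}{117} = 1 + \frac{313}{117} = \frac{430}{117}$)
$b{\left(T \right)} = \frac{-15 + T}{-211 + T}$
$b{\left(19 \right)} + c{\left(-558 \right)} = \frac{-15 + 19}{-211 + 19} + \frac{430}{117} = \frac{1}{-192} \cdot 4 + \frac{430}{117} = \left(- \frac{1}{192}\right) 4 + \frac{430}{117} = - \frac{1}{48} + \frac{430}{117} = \frac{6841}{1872}$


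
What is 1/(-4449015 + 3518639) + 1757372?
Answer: 1635016731871/930376 ≈ 1.7574e+6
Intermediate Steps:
1/(-4449015 + 3518639) + 1757372 = 1/(-930376) + 1757372 = -1/930376 + 1757372 = 1635016731871/930376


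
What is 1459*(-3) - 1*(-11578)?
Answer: 7201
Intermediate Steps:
1459*(-3) - 1*(-11578) = -4377 + 11578 = 7201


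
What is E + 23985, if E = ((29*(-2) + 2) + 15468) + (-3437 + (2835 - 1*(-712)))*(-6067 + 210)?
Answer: -604873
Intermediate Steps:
E = -628858 (E = ((-58 + 2) + 15468) + (-3437 + (2835 + 712))*(-5857) = (-56 + 15468) + (-3437 + 3547)*(-5857) = 15412 + 110*(-5857) = 15412 - 644270 = -628858)
E + 23985 = -628858 + 23985 = -604873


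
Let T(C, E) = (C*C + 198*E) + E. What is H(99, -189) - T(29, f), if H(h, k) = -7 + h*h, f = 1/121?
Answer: 1083114/121 ≈ 8951.4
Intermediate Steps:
f = 1/121 ≈ 0.0082645
T(C, E) = C**2 + 199*E (T(C, E) = (C**2 + 198*E) + E = C**2 + 199*E)
H(h, k) = -7 + h**2
H(99, -189) - T(29, f) = (-7 + 99**2) - (29**2 + 199*(1/121)) = (-7 + 9801) - (841 + 199/121) = 9794 - 1*101960/121 = 9794 - 101960/121 = 1083114/121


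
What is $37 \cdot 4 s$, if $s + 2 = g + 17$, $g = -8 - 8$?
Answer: $-148$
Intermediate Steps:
$g = -16$ ($g = -8 - 8 = -16$)
$s = -1$ ($s = -2 + \left(-16 + 17\right) = -2 + 1 = -1$)
$37 \cdot 4 s = 37 \cdot 4 \left(-1\right) = 148 \left(-1\right) = -148$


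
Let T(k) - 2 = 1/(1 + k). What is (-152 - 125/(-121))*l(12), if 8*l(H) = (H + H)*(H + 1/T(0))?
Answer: -675879/121 ≈ -5585.8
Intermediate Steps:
T(k) = 2 + 1/(1 + k)
l(H) = H*(⅓ + H)/4 (l(H) = ((H + H)*(H + 1/((3 + 2*0)/(1 + 0))))/8 = ((2*H)*(H + 1/((3 + 0)/1)))/8 = ((2*H)*(H + 1/(1*3)))/8 = ((2*H)*(H + 1/3))/8 = ((2*H)*(H + ⅓))/8 = ((2*H)*(⅓ + H))/8 = (2*H*(⅓ + H))/8 = H*(⅓ + H)/4)
(-152 - 125/(-121))*l(12) = (-152 - 125/(-121))*((1/12)*12*(1 + 3*12)) = (-152 - 125*(-1/121))*((1/12)*12*(1 + 36)) = (-152 + 125/121)*((1/12)*12*37) = -18267/121*37 = -675879/121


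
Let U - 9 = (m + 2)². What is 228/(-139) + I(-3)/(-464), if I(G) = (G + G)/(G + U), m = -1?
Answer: -369855/225736 ≈ -1.6384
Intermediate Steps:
U = 10 (U = 9 + (-1 + 2)² = 9 + 1² = 9 + 1 = 10)
I(G) = 2*G/(10 + G) (I(G) = (G + G)/(G + 10) = (2*G)/(10 + G) = 2*G/(10 + G))
228/(-139) + I(-3)/(-464) = 228/(-139) + (2*(-3)/(10 - 3))/(-464) = 228*(-1/139) + (2*(-3)/7)*(-1/464) = -228/139 + (2*(-3)*(⅐))*(-1/464) = -228/139 - 6/7*(-1/464) = -228/139 + 3/1624 = -369855/225736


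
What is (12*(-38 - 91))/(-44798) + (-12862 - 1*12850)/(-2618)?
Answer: 288974710/29320291 ≈ 9.8558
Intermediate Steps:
(12*(-38 - 91))/(-44798) + (-12862 - 1*12850)/(-2618) = (12*(-129))*(-1/44798) + (-12862 - 12850)*(-1/2618) = -1548*(-1/44798) - 25712*(-1/2618) = 774/22399 + 12856/1309 = 288974710/29320291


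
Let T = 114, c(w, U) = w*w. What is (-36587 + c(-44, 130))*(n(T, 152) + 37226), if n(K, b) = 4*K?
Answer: -1305718982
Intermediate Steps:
c(w, U) = w²
(-36587 + c(-44, 130))*(n(T, 152) + 37226) = (-36587 + (-44)²)*(4*114 + 37226) = (-36587 + 1936)*(456 + 37226) = -34651*37682 = -1305718982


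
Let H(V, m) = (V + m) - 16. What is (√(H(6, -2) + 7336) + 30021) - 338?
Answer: 29683 + 2*√1831 ≈ 29769.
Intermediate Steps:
H(V, m) = -16 + V + m
(√(H(6, -2) + 7336) + 30021) - 338 = (√((-16 + 6 - 2) + 7336) + 30021) - 338 = (√(-12 + 7336) + 30021) - 338 = (√7324 + 30021) - 338 = (2*√1831 + 30021) - 338 = (30021 + 2*√1831) - 338 = 29683 + 2*√1831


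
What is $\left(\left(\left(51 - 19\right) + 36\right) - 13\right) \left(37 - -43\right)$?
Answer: $4400$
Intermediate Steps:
$\left(\left(\left(51 - 19\right) + 36\right) - 13\right) \left(37 - -43\right) = \left(\left(32 + 36\right) - 13\right) \left(37 + 43\right) = \left(68 - 13\right) 80 = 55 \cdot 80 = 4400$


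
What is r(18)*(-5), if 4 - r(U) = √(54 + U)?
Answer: -20 + 30*√2 ≈ 22.426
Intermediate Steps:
r(U) = 4 - √(54 + U)
r(18)*(-5) = (4 - √(54 + 18))*(-5) = (4 - √72)*(-5) = (4 - 6*√2)*(-5) = -20 + 30*√2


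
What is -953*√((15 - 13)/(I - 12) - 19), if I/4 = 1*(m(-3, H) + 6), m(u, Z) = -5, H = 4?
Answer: -953*I*√77/2 ≈ -4181.3*I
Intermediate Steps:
I = 4 (I = 4*(1*(-5 + 6)) = 4*(1*1) = 4*1 = 4)
-953*√((15 - 13)/(I - 12) - 19) = -953*√((15 - 13)/(4 - 12) - 19) = -953*√(2/(-8) - 19) = -953*√(2*(-⅛) - 19) = -953*√(-¼ - 19) = -953*I*√77/2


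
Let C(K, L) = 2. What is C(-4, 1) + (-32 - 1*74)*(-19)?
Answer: 2016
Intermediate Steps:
C(-4, 1) + (-32 - 1*74)*(-19) = 2 + (-32 - 1*74)*(-19) = 2 + (-32 - 74)*(-19) = 2 - 106*(-19) = 2 + 2014 = 2016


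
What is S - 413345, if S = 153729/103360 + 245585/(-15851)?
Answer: -35643715608759/86229440 ≈ -4.1336e+5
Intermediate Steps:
S = -1207731959/86229440 (S = 153729*(1/103360) + 245585*(-1/15851) = 8091/5440 - 245585/15851 = -1207731959/86229440 ≈ -14.006)
S - 413345 = -1207731959/86229440 - 413345 = -35643715608759/86229440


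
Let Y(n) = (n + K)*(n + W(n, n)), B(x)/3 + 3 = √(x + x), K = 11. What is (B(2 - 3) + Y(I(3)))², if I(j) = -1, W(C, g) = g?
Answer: 823 - 174*I*√2 ≈ 823.0 - 246.07*I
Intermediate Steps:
B(x) = -9 + 3*√2*√x (B(x) = -9 + 3*√(x + x) = -9 + 3*√(2*x) = -9 + 3*(√2*√x) = -9 + 3*√2*√x)
Y(n) = 2*n*(11 + n) (Y(n) = (n + 11)*(n + n) = (11 + n)*(2*n) = 2*n*(11 + n))
(B(2 - 3) + Y(I(3)))² = ((-9 + 3*√2*√(2 - 3)) + 2*(-1)*(11 - 1))² = ((-9 + 3*√2*√(-1)) + 2*(-1)*10)² = ((-9 + 3*√2*I) - 20)² = ((-9 + 3*I*√2) - 20)² = (-29 + 3*I*√2)²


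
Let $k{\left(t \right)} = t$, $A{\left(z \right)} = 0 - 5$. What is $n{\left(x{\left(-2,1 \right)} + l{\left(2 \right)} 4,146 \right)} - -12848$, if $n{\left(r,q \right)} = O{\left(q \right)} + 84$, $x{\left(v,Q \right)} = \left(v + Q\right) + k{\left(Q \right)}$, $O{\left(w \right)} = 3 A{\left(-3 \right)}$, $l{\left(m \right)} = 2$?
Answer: $12917$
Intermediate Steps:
$A{\left(z \right)} = -5$ ($A{\left(z \right)} = 0 - 5 = -5$)
$O{\left(w \right)} = -15$ ($O{\left(w \right)} = 3 \left(-5\right) = -15$)
$x{\left(v,Q \right)} = v + 2 Q$ ($x{\left(v,Q \right)} = \left(v + Q\right) + Q = \left(Q + v\right) + Q = v + 2 Q$)
$n{\left(r,q \right)} = 69$ ($n{\left(r,q \right)} = -15 + 84 = 69$)
$n{\left(x{\left(-2,1 \right)} + l{\left(2 \right)} 4,146 \right)} - -12848 = 69 - -12848 = 69 + 12848 = 12917$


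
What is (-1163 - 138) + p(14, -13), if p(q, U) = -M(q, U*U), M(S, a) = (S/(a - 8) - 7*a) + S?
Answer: -3038/23 ≈ -132.09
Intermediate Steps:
M(S, a) = S - 7*a + S/(-8 + a) (M(S, a) = (S/(-8 + a) - 7*a) + S = (-7*a + S/(-8 + a)) + S = S - 7*a + S/(-8 + a))
p(q, U) = -(-7*q - 7*U**4 + 56*U**2 + q*U**2)/(-8 + U**2) (p(q, U) = -(-7*q - 7*U**4 + 56*(U*U) + q*(U*U))/(-8 + U*U) = -(-7*q - 7*U**4 + 56*U**2 + q*U**2)/(-8 + U**2))
(-1163 - 138) + p(14, -13) = (-1163 - 138) + (-56*(-13)**2 + 7*14 + 7*(-13)**4 - 1*14*(-13)**2)/(-8 + (-13)**2) = -1301 + (-56*169 + 98 + 7*28561 - 1*14*169)/(-8 + 169) = -1301 + (-9464 + 98 + 199927 - 2366)/161 = -1301 + (1/161)*188195 = -1301 + 26885/23 = -3038/23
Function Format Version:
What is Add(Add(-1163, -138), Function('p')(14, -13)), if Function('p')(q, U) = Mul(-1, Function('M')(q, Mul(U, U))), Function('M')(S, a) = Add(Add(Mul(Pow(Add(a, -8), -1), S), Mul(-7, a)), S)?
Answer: Rational(-3038, 23) ≈ -132.09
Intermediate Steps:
Function('M')(S, a) = Add(S, Mul(-7, a), Mul(S, Pow(Add(-8, a), -1))) (Function('M')(S, a) = Add(Add(Mul(Pow(Add(-8, a), -1), S), Mul(-7, a)), S) = Add(Add(Mul(S, Pow(Add(-8, a), -1)), Mul(-7, a)), S) = Add(Add(Mul(-7, a), Mul(S, Pow(Add(-8, a), -1))), S) = Add(S, Mul(-7, a), Mul(S, Pow(Add(-8, a), -1))))
Function('p')(q, U) = Mul(-1, Pow(Add(-8, Pow(U, 2)), -1), Add(Mul(-7, q), Mul(-7, Pow(U, 4)), Mul(56, Pow(U, 2)), Mul(q, Pow(U, 2)))) (Function('p')(q, U) = Mul(-1, Mul(Pow(Add(-8, Mul(U, U)), -1), Add(Mul(-7, q), Mul(-7, Pow(Mul(U, U), 2)), Mul(56, Mul(U, U)), Mul(q, Mul(U, U))))) = Mul(-1, Mul(Pow(Add(-8, Pow(U, 2)), -1), Add(Mul(-7, q), Mul(-7, Pow(Pow(U, 2), 2)), Mul(56, Pow(U, 2)), Mul(q, Pow(U, 2))))) = Mul(-1, Mul(Pow(Add(-8, Pow(U, 2)), -1), Add(Mul(-7, q), Mul(-7, Pow(U, 4)), Mul(56, Pow(U, 2)), Mul(q, Pow(U, 2))))) = Mul(-1, Pow(Add(-8, Pow(U, 2)), -1), Add(Mul(-7, q), Mul(-7, Pow(U, 4)), Mul(56, Pow(U, 2)), Mul(q, Pow(U, 2)))))
Add(Add(-1163, -138), Function('p')(14, -13)) = Add(Add(-1163, -138), Mul(Pow(Add(-8, Pow(-13, 2)), -1), Add(Mul(-56, Pow(-13, 2)), Mul(7, 14), Mul(7, Pow(-13, 4)), Mul(-1, 14, Pow(-13, 2))))) = Add(-1301, Mul(Pow(Add(-8, 169), -1), Add(Mul(-56, 169), 98, Mul(7, 28561), Mul(-1, 14, 169)))) = Add(-1301, Mul(Pow(161, -1), Add(-9464, 98, 199927, -2366))) = Add(-1301, Mul(Rational(1, 161), 188195)) = Add(-1301, Rational(26885, 23)) = Rational(-3038, 23)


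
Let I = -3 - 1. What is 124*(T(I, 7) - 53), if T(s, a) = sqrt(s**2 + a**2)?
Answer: -6572 + 124*sqrt(65) ≈ -5572.3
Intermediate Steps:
I = -4
T(s, a) = sqrt(a**2 + s**2)
124*(T(I, 7) - 53) = 124*(sqrt(7**2 + (-4)**2) - 53) = 124*(sqrt(49 + 16) - 53) = 124*(sqrt(65) - 53) = 124*(-53 + sqrt(65)) = -6572 + 124*sqrt(65)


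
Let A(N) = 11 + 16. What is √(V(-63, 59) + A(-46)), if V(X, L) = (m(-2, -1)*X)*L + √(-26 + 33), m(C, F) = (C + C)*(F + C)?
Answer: √(-44577 + √7) ≈ 211.13*I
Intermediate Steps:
m(C, F) = 2*C*(C + F) (m(C, F) = (2*C)*(C + F) = 2*C*(C + F))
A(N) = 27
V(X, L) = √7 + 12*L*X (V(X, L) = ((2*(-2)*(-2 - 1))*X)*L + √(-26 + 33) = ((2*(-2)*(-3))*X)*L + √7 = (12*X)*L + √7 = 12*L*X + √7 = √7 + 12*L*X)
√(V(-63, 59) + A(-46)) = √((√7 + 12*59*(-63)) + 27) = √((√7 - 44604) + 27) = √((-44604 + √7) + 27) = √(-44577 + √7)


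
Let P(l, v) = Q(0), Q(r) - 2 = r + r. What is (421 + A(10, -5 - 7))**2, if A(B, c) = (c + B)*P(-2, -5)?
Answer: 173889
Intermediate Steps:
Q(r) = 2 + 2*r (Q(r) = 2 + (r + r) = 2 + 2*r)
P(l, v) = 2 (P(l, v) = 2 + 2*0 = 2 + 0 = 2)
A(B, c) = 2*B + 2*c (A(B, c) = (c + B)*2 = (B + c)*2 = 2*B + 2*c)
(421 + A(10, -5 - 7))**2 = (421 + (2*10 + 2*(-5 - 7)))**2 = (421 + (20 + 2*(-12)))**2 = (421 + (20 - 24))**2 = (421 - 4)**2 = 417**2 = 173889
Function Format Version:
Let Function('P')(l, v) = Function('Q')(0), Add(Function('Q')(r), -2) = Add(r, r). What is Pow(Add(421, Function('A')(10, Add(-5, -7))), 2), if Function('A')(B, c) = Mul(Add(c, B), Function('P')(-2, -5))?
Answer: 173889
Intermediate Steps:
Function('Q')(r) = Add(2, Mul(2, r)) (Function('Q')(r) = Add(2, Add(r, r)) = Add(2, Mul(2, r)))
Function('P')(l, v) = 2 (Function('P')(l, v) = Add(2, Mul(2, 0)) = Add(2, 0) = 2)
Function('A')(B, c) = Add(Mul(2, B), Mul(2, c)) (Function('A')(B, c) = Mul(Add(c, B), 2) = Mul(Add(B, c), 2) = Add(Mul(2, B), Mul(2, c)))
Pow(Add(421, Function('A')(10, Add(-5, -7))), 2) = Pow(Add(421, Add(Mul(2, 10), Mul(2, Add(-5, -7)))), 2) = Pow(Add(421, Add(20, Mul(2, -12))), 2) = Pow(Add(421, Add(20, -24)), 2) = Pow(Add(421, -4), 2) = Pow(417, 2) = 173889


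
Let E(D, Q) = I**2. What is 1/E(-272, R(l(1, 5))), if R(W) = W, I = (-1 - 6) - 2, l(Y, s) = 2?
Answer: 1/81 ≈ 0.012346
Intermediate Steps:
I = -9 (I = -7 - 2 = -9)
E(D, Q) = 81 (E(D, Q) = (-9)**2 = 81)
1/E(-272, R(l(1, 5))) = 1/81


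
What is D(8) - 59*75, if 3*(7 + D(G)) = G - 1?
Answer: -13289/3 ≈ -4429.7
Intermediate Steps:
D(G) = -22/3 + G/3 (D(G) = -7 + (G - 1)/3 = -7 + (-1 + G)/3 = -7 + (-⅓ + G/3) = -22/3 + G/3)
D(8) - 59*75 = (-22/3 + (⅓)*8) - 59*75 = (-22/3 + 8/3) - 4425 = -14/3 - 4425 = -13289/3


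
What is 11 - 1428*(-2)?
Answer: 2867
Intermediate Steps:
11 - 1428*(-2) = 11 - 102*(-28) = 11 + 2856 = 2867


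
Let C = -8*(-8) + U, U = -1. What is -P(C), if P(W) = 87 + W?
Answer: -150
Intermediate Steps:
C = 63 (C = -8*(-8) - 1 = 64 - 1 = 63)
-P(C) = -(87 + 63) = -1*150 = -150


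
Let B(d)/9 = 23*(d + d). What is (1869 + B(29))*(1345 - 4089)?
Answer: -38073000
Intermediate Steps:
B(d) = 414*d (B(d) = 9*(23*(d + d)) = 9*(23*(2*d)) = 9*(46*d) = 414*d)
(1869 + B(29))*(1345 - 4089) = (1869 + 414*29)*(1345 - 4089) = (1869 + 12006)*(-2744) = 13875*(-2744) = -38073000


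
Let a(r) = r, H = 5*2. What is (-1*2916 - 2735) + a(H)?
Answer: -5641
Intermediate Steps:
H = 10
(-1*2916 - 2735) + a(H) = (-1*2916 - 2735) + 10 = (-2916 - 2735) + 10 = -5651 + 10 = -5641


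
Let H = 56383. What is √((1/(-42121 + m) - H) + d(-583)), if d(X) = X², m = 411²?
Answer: √11395693773917/6340 ≈ 532.45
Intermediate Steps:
m = 168921
√((1/(-42121 + m) - H) + d(-583)) = √((1/(-42121 + 168921) - 1*56383) + (-583)²) = √((1/126800 - 56383) + 339889) = √(-7149364399/126800 + 339889) = √(35948560801/126800) = √11395693773917/6340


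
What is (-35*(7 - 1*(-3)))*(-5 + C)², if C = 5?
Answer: 0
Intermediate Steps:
(-35*(7 - 1*(-3)))*(-5 + C)² = (-35*(7 - 1*(-3)))*(-5 + 5)² = -35*(7 + 3)*0² = -35*10*0 = -350*0 = 0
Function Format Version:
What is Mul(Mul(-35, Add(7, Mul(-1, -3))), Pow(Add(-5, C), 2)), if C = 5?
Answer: 0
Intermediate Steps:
Mul(Mul(-35, Add(7, Mul(-1, -3))), Pow(Add(-5, C), 2)) = Mul(Mul(-35, Add(7, Mul(-1, -3))), Pow(Add(-5, 5), 2)) = Mul(Mul(-35, Add(7, 3)), Pow(0, 2)) = Mul(Mul(-35, 10), 0) = Mul(-350, 0) = 0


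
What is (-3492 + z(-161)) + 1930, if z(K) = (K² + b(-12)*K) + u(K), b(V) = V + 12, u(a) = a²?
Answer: 50280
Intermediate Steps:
b(V) = 12 + V
z(K) = 2*K² (z(K) = (K² + (12 - 12)*K) + K² = (K² + 0*K) + K² = (K² + 0) + K² = K² + K² = 2*K²)
(-3492 + z(-161)) + 1930 = (-3492 + 2*(-161)²) + 1930 = (-3492 + 2*25921) + 1930 = (-3492 + 51842) + 1930 = 48350 + 1930 = 50280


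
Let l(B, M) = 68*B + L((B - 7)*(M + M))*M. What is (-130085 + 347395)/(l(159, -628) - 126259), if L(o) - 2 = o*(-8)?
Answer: -217310/959258591 ≈ -0.00022654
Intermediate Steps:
L(o) = 2 - 8*o (L(o) = 2 + o*(-8) = 2 - 8*o)
l(B, M) = 68*B + M*(2 - 16*M*(-7 + B)) (l(B, M) = 68*B + (2 - 8*(B - 7)*(M + M))*M = 68*B + (2 - 8*(-7 + B)*2*M)*M = 68*B + (2 - 16*M*(-7 + B))*M = 68*B + M*(2 - 16*M*(-7 + B)))
(-130085 + 347395)/(l(159, -628) - 126259) = (-130085 + 347395)/((68*159 - 2*(-628)*(-1 + 8*(-628)*(-7 + 159))) - 126259) = 217310/((10812 - 2*(-628)*(-1 + 8*(-628)*152)) - 126259) = 217310/((10812 - 2*(-628)*(-1 - 763648)) - 126259) = 217310/((10812 - 2*(-628)*(-763649)) - 126259) = 217310/((10812 - 959143144) - 126259) = 217310/(-959132332 - 126259) = 217310/(-959258591) = 217310*(-1/959258591) = -217310/959258591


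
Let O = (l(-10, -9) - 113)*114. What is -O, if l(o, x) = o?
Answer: 14022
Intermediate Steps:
O = -14022 (O = (-10 - 113)*114 = -123*114 = -14022)
-O = -1*(-14022) = 14022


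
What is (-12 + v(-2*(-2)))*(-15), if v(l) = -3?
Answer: 225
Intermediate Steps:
(-12 + v(-2*(-2)))*(-15) = (-12 - 3)*(-15) = -15*(-15) = 225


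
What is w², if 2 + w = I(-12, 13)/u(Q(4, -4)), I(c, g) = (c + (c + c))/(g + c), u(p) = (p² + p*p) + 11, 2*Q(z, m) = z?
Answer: 5476/361 ≈ 15.169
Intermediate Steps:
Q(z, m) = z/2
u(p) = 11 + 2*p² (u(p) = (p² + p²) + 11 = 2*p² + 11 = 11 + 2*p²)
I(c, g) = 3*c/(c + g) (I(c, g) = (c + 2*c)/(c + g) = (3*c)/(c + g) = 3*c/(c + g))
w = -74/19 (w = -2 + (3*(-12)/(-12 + 13))/(11 + 2*((½)*4)²) = -2 + (3*(-12)/1)/(11 + 2*2²) = -2 + (3*(-12)*1)/(11 + 2*4) = -2 - 36/(11 + 8) = -2 - 36/19 = -74/19 ≈ -3.8947)
w² = (-74/19)² = 5476/361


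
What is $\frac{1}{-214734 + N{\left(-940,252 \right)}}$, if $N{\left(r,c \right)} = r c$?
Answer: $- \frac{1}{451614} \approx -2.2143 \cdot 10^{-6}$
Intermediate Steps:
$N{\left(r,c \right)} = c r$
$\frac{1}{-214734 + N{\left(-940,252 \right)}} = \frac{1}{-214734 + 252 \left(-940\right)} = \frac{1}{-214734 - 236880} = \frac{1}{-451614} = - \frac{1}{451614}$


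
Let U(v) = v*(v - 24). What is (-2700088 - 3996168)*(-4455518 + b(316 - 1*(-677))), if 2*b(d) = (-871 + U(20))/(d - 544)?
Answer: 13396048008202720/449 ≈ 2.9835e+13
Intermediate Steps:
U(v) = v*(-24 + v)
b(d) = -951/(2*(-544 + d)) (b(d) = ((-871 + 20*(-24 + 20))/(d - 544))/2 = ((-871 + 20*(-4))/(-544 + d))/2 = ((-871 - 80)/(-544 + d))/2 = (-951/(-544 + d))/2 = -951/(2*(-544 + d)))
(-2700088 - 3996168)*(-4455518 + b(316 - 1*(-677))) = (-2700088 - 3996168)*(-4455518 - 951/(-1088 + 2*(316 - 1*(-677)))) = -6696256*(-4455518 - 951/(-1088 + 2*(316 + 677))) = -6696256*(-4455518 - 951/(-1088 + 2*993)) = -6696256*(-4455518 - 951/(-1088 + 1986)) = -6696256*(-4455518 - 951/898) = -6696256*(-4001056115/898) = 13396048008202720/449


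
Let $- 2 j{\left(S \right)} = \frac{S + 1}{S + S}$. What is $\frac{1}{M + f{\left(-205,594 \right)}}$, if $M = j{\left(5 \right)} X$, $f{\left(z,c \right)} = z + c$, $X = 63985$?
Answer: $- \frac{2}{37613} \approx -5.3173 \cdot 10^{-5}$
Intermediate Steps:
$j{\left(S \right)} = - \frac{1 + S}{4 S}$ ($j{\left(S \right)} = - \frac{\left(S + 1\right) \frac{1}{S + S}}{2} = - \frac{\left(1 + S\right) \frac{1}{2 S}}{2} = - \frac{\frac{1}{2} \frac{1}{S} \left(1 + S\right)}{2} = - \frac{1 + S}{4 S}$)
$f{\left(z,c \right)} = c + z$
$M = - \frac{38391}{2}$ ($M = \frac{-1 - 5}{4 \cdot 5} \cdot 63985 = \frac{1}{4} \cdot \frac{1}{5} \left(-1 - 5\right) 63985 = \frac{1}{4} \cdot \frac{1}{5} \left(-6\right) 63985 = \left(- \frac{3}{10}\right) 63985 = - \frac{38391}{2} \approx -19196.0$)
$\frac{1}{M + f{\left(-205,594 \right)}} = \frac{1}{- \frac{38391}{2} + \left(594 - 205\right)} = \frac{1}{- \frac{38391}{2} + 389} = \frac{1}{- \frac{37613}{2}} = - \frac{2}{37613}$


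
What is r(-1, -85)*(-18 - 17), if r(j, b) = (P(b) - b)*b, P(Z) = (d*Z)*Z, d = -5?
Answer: -107219000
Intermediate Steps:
P(Z) = -5*Z**2 (P(Z) = (-5*Z)*Z = -5*Z**2)
r(j, b) = b*(-b - 5*b**2) (r(j, b) = (-5*b**2 - b)*b = (-b - 5*b**2)*b = b*(-b - 5*b**2))
r(-1, -85)*(-18 - 17) = (-1*(-85)**2*(1 + 5*(-85)))*(-18 - 17) = -1*7225*(1 - 425)*(-35) = -1*7225*(-424)*(-35) = 3063400*(-35) = -107219000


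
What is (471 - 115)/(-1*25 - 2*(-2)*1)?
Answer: -356/21 ≈ -16.952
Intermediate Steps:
(471 - 115)/(-1*25 - 2*(-2)*1) = 356/(-25 + 4*1) = 356/(-25 + 4) = 356/(-21) = 356*(-1/21) = -356/21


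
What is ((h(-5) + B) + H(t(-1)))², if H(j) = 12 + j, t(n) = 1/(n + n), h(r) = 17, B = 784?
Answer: 2640625/4 ≈ 6.6016e+5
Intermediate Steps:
t(n) = 1/(2*n)
((h(-5) + B) + H(t(-1)))² = ((17 + 784) + (12 + (½)/(-1)))² = (801 + (12 + (½)*(-1)))² = (801 + (12 - ½))² = (801 + 23/2)² = (1625/2)² = 2640625/4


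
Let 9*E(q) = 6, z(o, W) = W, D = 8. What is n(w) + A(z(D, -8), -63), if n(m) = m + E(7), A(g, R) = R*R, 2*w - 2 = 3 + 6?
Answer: 23851/6 ≈ 3975.2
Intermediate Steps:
w = 11/2 (w = 1 + (3 + 6)/2 = 1 + (1/2)*9 = 1 + 9/2 = 11/2 ≈ 5.5000)
E(q) = 2/3 (E(q) = (1/9)*6 = 2/3)
A(g, R) = R**2
n(m) = 2/3 + m (n(m) = m + 2/3 = 2/3 + m)
n(w) + A(z(D, -8), -63) = (2/3 + 11/2) + (-63)**2 = 37/6 + 3969 = 23851/6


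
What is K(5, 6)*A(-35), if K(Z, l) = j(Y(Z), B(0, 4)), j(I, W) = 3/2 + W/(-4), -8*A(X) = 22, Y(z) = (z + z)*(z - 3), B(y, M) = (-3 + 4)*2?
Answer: -11/4 ≈ -2.7500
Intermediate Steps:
B(y, M) = 2 (B(y, M) = 1*2 = 2)
Y(z) = 2*z*(-3 + z) (Y(z) = (2*z)*(-3 + z) = 2*z*(-3 + z))
A(X) = -11/4 (A(X) = -1/8*22 = -11/4)
j(I, W) = 3/2 - W/4 (j(I, W) = 3*(1/2) + W*(-1/4) = 3/2 - W/4)
K(Z, l) = 1 (K(Z, l) = 3/2 - 1/4*2 = 3/2 - 1/2 = 1)
K(5, 6)*A(-35) = 1*(-11/4) = -11/4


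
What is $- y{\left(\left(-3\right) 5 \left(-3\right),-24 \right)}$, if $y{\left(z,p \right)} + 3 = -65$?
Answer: $68$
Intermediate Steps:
$y{\left(z,p \right)} = -68$ ($y{\left(z,p \right)} = -3 - 65 = -68$)
$- y{\left(\left(-3\right) 5 \left(-3\right),-24 \right)} = \left(-1\right) \left(-68\right) = 68$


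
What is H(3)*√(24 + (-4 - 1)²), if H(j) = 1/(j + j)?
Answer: 7/6 ≈ 1.1667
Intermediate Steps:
H(j) = 1/(2*j)
H(3)*√(24 + (-4 - 1)²) = ((½)/3)*√(24 + (-4 - 1)²) = ((½)*(⅓))*√(24 + (-5)²) = √(24 + 25)/6 = √49/6 = (⅙)*7 = 7/6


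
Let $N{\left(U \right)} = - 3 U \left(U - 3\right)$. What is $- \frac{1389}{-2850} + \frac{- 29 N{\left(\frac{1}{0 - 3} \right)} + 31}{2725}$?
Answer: $\frac{33191}{62130} \approx 0.53422$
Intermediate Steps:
$N{\left(U \right)} = - 3 U \left(-3 + U\right)$ ($N{\left(U \right)} = - 3 U \left(U - 3\right) = - 3 U \left(-3 + U\right)$)
$- \frac{1389}{-2850} + \frac{- 29 N{\left(\frac{1}{0 - 3} \right)} + 31}{2725} = - \frac{1389}{-2850} + \frac{- 29 \frac{3 \left(3 - \frac{1}{0 - 3}\right)}{0 - 3} + 31}{2725} = \left(-1389\right) \left(- \frac{1}{2850}\right) + \left(- 29 \frac{3 \left(3 - \frac{1}{-3}\right)}{-3} + 31\right) \frac{1}{2725} = \frac{463}{950} + \left(- 29 \cdot 3 \left(- \frac{1}{3}\right) \left(3 - - \frac{1}{3}\right) + 31\right) \frac{1}{2725} = \frac{463}{950} + \left(- 29 \cdot 3 \left(- \frac{1}{3}\right) \left(3 + \frac{1}{3}\right) + 31\right) \frac{1}{2725} = \frac{463}{950} + \left(- 29 \cdot 3 \left(- \frac{1}{3}\right) \frac{10}{3} + 31\right) \frac{1}{2725} = \frac{463}{950} + \left(\left(-29\right) \left(- \frac{10}{3}\right) + 31\right) \frac{1}{2725} = \frac{463}{950} + \left(\frac{290}{3} + 31\right) \frac{1}{2725} = \frac{463}{950} + \frac{383}{3} \cdot \frac{1}{2725} = \frac{463}{950} + \frac{383}{8175} = \frac{33191}{62130}$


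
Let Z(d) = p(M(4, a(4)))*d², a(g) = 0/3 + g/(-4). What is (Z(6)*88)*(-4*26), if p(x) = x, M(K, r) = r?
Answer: 329472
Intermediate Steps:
a(g) = -g/4 (a(g) = 0*(⅓) + g*(-¼) = 0 - g/4 = -g/4)
Z(d) = -d² (Z(d) = (-¼*4)*d² = -d²)
(Z(6)*88)*(-4*26) = (-1*6²*88)*(-4*26) = (-1*36*88)*(-104) = -36*88*(-104) = -3168*(-104) = 329472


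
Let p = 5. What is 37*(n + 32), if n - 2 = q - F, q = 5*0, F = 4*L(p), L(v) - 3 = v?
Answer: 74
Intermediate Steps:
L(v) = 3 + v
F = 32 (F = 4*(3 + 5) = 4*8 = 32)
q = 0
n = -30 (n = 2 + (0 - 1*32) = 2 + (0 - 32) = 2 - 32 = -30)
37*(n + 32) = 37*(-30 + 32) = 37*2 = 74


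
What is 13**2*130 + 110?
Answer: 22080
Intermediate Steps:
13**2*130 + 110 = 169*130 + 110 = 21970 + 110 = 22080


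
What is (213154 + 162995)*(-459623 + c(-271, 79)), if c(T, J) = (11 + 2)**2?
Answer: -172823162646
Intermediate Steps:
c(T, J) = 169 (c(T, J) = 13**2 = 169)
(213154 + 162995)*(-459623 + c(-271, 79)) = (213154 + 162995)*(-459623 + 169) = 376149*(-459454) = -172823162646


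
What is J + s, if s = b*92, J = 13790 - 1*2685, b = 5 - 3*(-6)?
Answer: 13221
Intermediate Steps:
b = 23 (b = 5 + 18 = 23)
J = 11105 (J = 13790 - 2685 = 11105)
s = 2116 (s = 23*92 = 2116)
J + s = 11105 + 2116 = 13221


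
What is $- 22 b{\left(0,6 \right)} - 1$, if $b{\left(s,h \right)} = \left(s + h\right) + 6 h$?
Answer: $-925$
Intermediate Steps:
$b{\left(s,h \right)} = s + 7 h$ ($b{\left(s,h \right)} = \left(h + s\right) + 6 h = s + 7 h$)
$- 22 b{\left(0,6 \right)} - 1 = - 22 \left(0 + 7 \cdot 6\right) - 1 = - 22 \left(0 + 42\right) - 1 = \left(-22\right) 42 - 1 = -924 - 1 = -925$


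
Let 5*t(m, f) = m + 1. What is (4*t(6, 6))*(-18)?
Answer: -504/5 ≈ -100.80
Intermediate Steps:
t(m, f) = ⅕ + m/5 (t(m, f) = (m + 1)/5 = (1 + m)/5 = ⅕ + m/5)
(4*t(6, 6))*(-18) = (4*(⅕ + (⅕)*6))*(-18) = (4*(⅕ + 6/5))*(-18) = (4*(7/5))*(-18) = (28/5)*(-18) = -504/5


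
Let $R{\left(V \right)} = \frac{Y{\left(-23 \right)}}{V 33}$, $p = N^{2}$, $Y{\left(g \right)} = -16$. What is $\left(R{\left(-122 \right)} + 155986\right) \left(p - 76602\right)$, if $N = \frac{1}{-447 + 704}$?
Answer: $- \frac{144425233246138502}{12086967} \approx -1.1949 \cdot 10^{10}$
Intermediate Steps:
$N = \frac{1}{257} \approx 0.0038911$
$p = \frac{1}{66049}$ ($p = \left(\frac{1}{257}\right)^{2} = \frac{1}{66049} \approx 1.514 \cdot 10^{-5}$)
$R{\left(V \right)} = - \frac{16}{33 V}$ ($R{\left(V \right)} = - \frac{16}{V 33} = - \frac{16}{33 V}$)
$\left(R{\left(-122 \right)} + 155986\right) \left(p - 76602\right) = \left(- \frac{16}{33 \left(-122\right)} + 155986\right) \left(\frac{1}{66049} - 76602\right) = \left(\left(- \frac{16}{33}\right) \left(- \frac{1}{122}\right) + 155986\right) \left(- \frac{5059485497}{66049}\right) = \left(\frac{8}{2013} + 155986\right) \left(- \frac{5059485497}{66049}\right) = \frac{313999826}{2013} \left(- \frac{5059485497}{66049}\right) = - \frac{144425233246138502}{12086967}$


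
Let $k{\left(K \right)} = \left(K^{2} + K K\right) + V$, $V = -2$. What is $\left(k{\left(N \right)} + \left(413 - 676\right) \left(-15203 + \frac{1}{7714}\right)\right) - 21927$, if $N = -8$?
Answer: $\frac{30675399569}{7714} \approx 3.9766 \cdot 10^{6}$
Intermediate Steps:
$k{\left(K \right)} = -2 + 2 K^{2}$ ($k{\left(K \right)} = \left(K^{2} + K K\right) - 2 = \left(K^{2} + K^{2}\right) - 2 = 2 K^{2} - 2 = -2 + 2 K^{2}$)
$\left(k{\left(N \right)} + \left(413 - 676\right) \left(-15203 + \frac{1}{7714}\right)\right) - 21927 = \left(\left(-2 + 2 \left(-8\right)^{2}\right) + \left(413 - 676\right) \left(-15203 + \frac{1}{7714}\right)\right) - 21927 = \left(\left(-2 + 2 \cdot 64\right) - 263 \left(-15203 + \frac{1}{7714}\right)\right) - 21927 = \left(\left(-2 + 128\right) - - \frac{30843572483}{7714}\right) - 21927 = \left(126 + \frac{30843572483}{7714}\right) - 21927 = \frac{30844544447}{7714} - 21927 = \frac{30675399569}{7714}$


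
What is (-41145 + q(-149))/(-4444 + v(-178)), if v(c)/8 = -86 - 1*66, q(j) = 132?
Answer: 41013/5660 ≈ 7.2461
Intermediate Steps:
v(c) = -1216 (v(c) = 8*(-86 - 1*66) = 8*(-86 - 66) = 8*(-152) = -1216)
(-41145 + q(-149))/(-4444 + v(-178)) = (-41145 + 132)/(-4444 - 1216) = -41013/(-5660) = -41013*(-1/5660) = 41013/5660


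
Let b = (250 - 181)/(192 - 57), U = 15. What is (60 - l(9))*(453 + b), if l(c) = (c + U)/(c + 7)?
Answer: 132652/5 ≈ 26530.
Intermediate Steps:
b = 23/45 (b = 69/135 = 69*(1/135) = 23/45 ≈ 0.51111)
l(c) = (15 + c)/(7 + c) (l(c) = (c + 15)/(c + 7) = (15 + c)/(7 + c))
(60 - l(9))*(453 + b) = (60 - (15 + 9)/(7 + 9))*(453 + 23/45) = (60 - 24/16)*(20408/45) = (60 - 1*3/2)*(20408/45) = (60 - 3/2)*(20408/45) = (117/2)*(20408/45) = 132652/5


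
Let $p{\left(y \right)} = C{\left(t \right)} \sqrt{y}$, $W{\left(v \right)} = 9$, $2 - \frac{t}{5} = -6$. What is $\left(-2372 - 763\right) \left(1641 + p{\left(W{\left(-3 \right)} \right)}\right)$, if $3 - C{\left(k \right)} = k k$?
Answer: $9875250$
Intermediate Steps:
$t = 40$ ($t = 10 - -30 = 10 + 30 = 40$)
$C{\left(k \right)} = 3 - k^{2}$ ($C{\left(k \right)} = 3 - k k = 3 - k^{2}$)
$p{\left(y \right)} = - 1597 \sqrt{y}$ ($p{\left(y \right)} = \left(3 - 40^{2}\right) \sqrt{y} = \left(3 - 1600\right) \sqrt{y} = - 1597 \sqrt{y}$)
$\left(-2372 - 763\right) \left(1641 + p{\left(W{\left(-3 \right)} \right)}\right) = \left(-2372 - 763\right) \left(1641 - 1597 \sqrt{9}\right) = \left(-2372 + \left(-1184 + 421\right)\right) \left(1641 - 4791\right) = \left(-2372 - 763\right) \left(1641 - 4791\right) = \left(-3135\right) \left(-3150\right) = 9875250$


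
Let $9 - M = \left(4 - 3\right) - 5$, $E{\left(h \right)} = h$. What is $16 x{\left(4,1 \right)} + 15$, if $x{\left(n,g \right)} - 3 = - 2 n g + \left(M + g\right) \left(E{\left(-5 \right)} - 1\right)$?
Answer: $-1409$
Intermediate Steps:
$M = 13$ ($M = 9 - \left(\left(4 - 3\right) - 5\right) = 9 - \left(1 - 5\right) = 9 - -4 = 9 + 4 = 13$)
$x{\left(n,g \right)} = -75 - 6 g - 2 g n$ ($x{\left(n,g \right)} = 3 + \left(- 2 n g + \left(13 + g\right) \left(-5 - 1\right)\right) = 3 - \left(\left(-1\right) \left(13 + g\right) \left(-6\right) + 2 g n\right) = 3 - \left(78 + 6 g + 2 g n\right) = -75 - 6 g - 2 g n$)
$16 x{\left(4,1 \right)} + 15 = 16 \left(-75 - 6 - 2 \cdot 4\right) + 15 = 16 \left(-75 - 6 - 8\right) + 15 = 16 \left(-89\right) + 15 = -1424 + 15 = -1409$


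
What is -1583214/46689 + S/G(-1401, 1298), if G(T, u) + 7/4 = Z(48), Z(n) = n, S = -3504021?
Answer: -218229946822/2879155 ≈ -75797.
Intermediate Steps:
G(T, u) = 185/4 (G(T, u) = -7/4 + 48 = 185/4)
-1583214/46689 + S/G(-1401, 1298) = -1583214/46689 - 3504021/185/4 = -1583214*1/46689 - 3504021*4/185 = -527738/15563 - 14016084/185 = -218229946822/2879155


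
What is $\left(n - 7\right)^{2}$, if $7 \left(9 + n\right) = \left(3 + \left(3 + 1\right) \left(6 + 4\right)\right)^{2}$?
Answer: $\frac{3017169}{49} \approx 61575.0$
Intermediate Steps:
$n = \frac{1786}{7}$ ($n = -9 + \frac{\left(3 + \left(3 + 1\right) \left(6 + 4\right)\right)^{2}}{7} = -9 + \frac{\left(3 + 4 \cdot 10\right)^{2}}{7} = -9 + \frac{\left(3 + 40\right)^{2}}{7} = -9 + \frac{43^{2}}{7} = -9 + \frac{1}{7} \cdot 1849 = -9 + \frac{1849}{7} = \frac{1786}{7} \approx 255.14$)
$\left(n - 7\right)^{2} = \left(\frac{1786}{7} - 7\right)^{2} = \left(\frac{1737}{7}\right)^{2} = \frac{3017169}{49}$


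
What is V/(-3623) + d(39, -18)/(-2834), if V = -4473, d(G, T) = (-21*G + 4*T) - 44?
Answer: 16063987/10267582 ≈ 1.5645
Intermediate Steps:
d(G, T) = -44 - 21*G + 4*T
V/(-3623) + d(39, -18)/(-2834) = -4473/(-3623) + (-44 - 21*39 + 4*(-18))/(-2834) = -4473*(-1/3623) + (-44 - 819 - 72)*(-1/2834) = 4473/3623 - 935*(-1/2834) = 4473/3623 + 935/2834 = 16063987/10267582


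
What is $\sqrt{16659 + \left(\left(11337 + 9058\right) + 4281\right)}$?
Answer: $\sqrt{41335} \approx 203.31$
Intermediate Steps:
$\sqrt{16659 + \left(\left(11337 + 9058\right) + 4281\right)} = \sqrt{16659 + \left(20395 + 4281\right)} = \sqrt{16659 + 24676} = \sqrt{41335}$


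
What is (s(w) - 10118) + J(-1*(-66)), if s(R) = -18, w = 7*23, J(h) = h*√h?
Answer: -10136 + 66*√66 ≈ -9599.8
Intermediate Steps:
J(h) = h^(3/2)
w = 161
(s(w) - 10118) + J(-1*(-66)) = (-18 - 10118) + (-1*(-66))^(3/2) = -10136 + 66^(3/2) = -10136 + 66*√66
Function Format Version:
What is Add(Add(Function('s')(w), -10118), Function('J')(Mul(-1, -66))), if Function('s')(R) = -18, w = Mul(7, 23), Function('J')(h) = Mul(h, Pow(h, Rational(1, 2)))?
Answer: Add(-10136, Mul(66, Pow(66, Rational(1, 2)))) ≈ -9599.8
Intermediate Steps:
Function('J')(h) = Pow(h, Rational(3, 2))
w = 161
Add(Add(Function('s')(w), -10118), Function('J')(Mul(-1, -66))) = Add(Add(-18, -10118), Pow(Mul(-1, -66), Rational(3, 2))) = Add(-10136, Pow(66, Rational(3, 2))) = Add(-10136, Mul(66, Pow(66, Rational(1, 2))))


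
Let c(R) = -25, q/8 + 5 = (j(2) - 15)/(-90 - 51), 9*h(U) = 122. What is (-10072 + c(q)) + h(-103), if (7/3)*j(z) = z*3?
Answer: -90751/9 ≈ -10083.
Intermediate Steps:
j(z) = 9*z/7 (j(z) = 3*(z*3)/7 = 3*(3*z)/7 = 9*z/7)
h(U) = 122/9 (h(U) = (⅑)*122 = 122/9)
q = -12928/329 (q = -40 + 8*(((9/7)*2 - 15)/(-90 - 51)) = -40 + 8*((18/7 - 15)/(-141)) = -40 + 8*(-87/7*(-1/141)) = -40 + 8*(29/329) = -40 + 232/329 = -12928/329 ≈ -39.295)
(-10072 + c(q)) + h(-103) = (-10072 - 25) + 122/9 = -10097 + 122/9 = -90751/9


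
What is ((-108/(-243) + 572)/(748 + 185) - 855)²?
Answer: 51470336564089/70509609 ≈ 7.2998e+5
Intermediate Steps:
((-108/(-243) + 572)/(748 + 185) - 855)² = ((-108*(-1/243) + 572)/933 - 855)² = ((4/9 + 572)*(1/933) - 855)² = ((5152/9)*(1/933) - 855)² = (5152/8397 - 855)² = (-7174283/8397)² = 51470336564089/70509609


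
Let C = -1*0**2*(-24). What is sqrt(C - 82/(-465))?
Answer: sqrt(38130)/465 ≈ 0.41993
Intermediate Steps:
C = 0 (C = -1*0*(-24) = 0*(-24) = 0)
sqrt(C - 82/(-465)) = sqrt(0 - 82/(-465)) = sqrt(0 - 82*(-1/465)) = sqrt(0 + 82/465) = sqrt(82/465) = sqrt(38130)/465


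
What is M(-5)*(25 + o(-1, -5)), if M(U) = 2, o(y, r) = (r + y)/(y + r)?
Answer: 52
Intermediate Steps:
o(y, r) = 1 (o(y, r) = (r + y)/(r + y) = 1)
M(-5)*(25 + o(-1, -5)) = 2*(25 + 1) = 2*26 = 52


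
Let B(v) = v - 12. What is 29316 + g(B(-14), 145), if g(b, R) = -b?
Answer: 29342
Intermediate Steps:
B(v) = -12 + v
29316 + g(B(-14), 145) = 29316 - (-12 - 14) = 29316 - 1*(-26) = 29316 + 26 = 29342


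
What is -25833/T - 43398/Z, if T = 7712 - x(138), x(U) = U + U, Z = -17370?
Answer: -7000649/7175740 ≈ -0.97560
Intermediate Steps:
x(U) = 2*U
T = 7436 (T = 7712 - 2*138 = 7712 - 1*276 = 7712 - 276 = 7436)
-25833/T - 43398/Z = -25833/7436 - 43398/(-17370) = -25833*1/7436 - 43398*(-1/17370) = -25833/7436 + 2411/965 = -7000649/7175740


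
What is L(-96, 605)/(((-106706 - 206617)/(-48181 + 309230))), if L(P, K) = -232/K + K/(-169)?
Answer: 105785669417/32035710135 ≈ 3.3021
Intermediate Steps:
L(P, K) = -232/K - K/169 (L(P, K) = -232/K + K*(-1/169) = -232/K - K/169)
L(-96, 605)/(((-106706 - 206617)/(-48181 + 309230))) = (-232/605 - 1/169*605)/(((-106706 - 206617)/(-48181 + 309230))) = (-232*1/605 - 605/169)/((-313323/261049)) = (-232/605 - 605/169)/((-313323*1/261049)) = -405233/(102245*(-313323/261049)) = -405233/102245*(-261049/313323) = 105785669417/32035710135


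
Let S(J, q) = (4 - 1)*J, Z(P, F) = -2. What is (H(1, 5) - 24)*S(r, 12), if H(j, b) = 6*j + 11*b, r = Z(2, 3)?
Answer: -222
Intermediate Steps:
r = -2
S(J, q) = 3*J
(H(1, 5) - 24)*S(r, 12) = ((6*1 + 11*5) - 24)*(3*(-2)) = ((6 + 55) - 24)*(-6) = (61 - 24)*(-6) = 37*(-6) = -222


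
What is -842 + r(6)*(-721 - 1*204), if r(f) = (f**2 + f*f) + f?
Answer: -72992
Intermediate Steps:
r(f) = f + 2*f**2 (r(f) = (f**2 + f**2) + f = 2*f**2 + f = f + 2*f**2)
-842 + r(6)*(-721 - 1*204) = -842 + (6*(1 + 2*6))*(-721 - 1*204) = -842 + (6*(1 + 12))*(-721 - 204) = -842 + (6*13)*(-925) = -842 + 78*(-925) = -842 - 72150 = -72992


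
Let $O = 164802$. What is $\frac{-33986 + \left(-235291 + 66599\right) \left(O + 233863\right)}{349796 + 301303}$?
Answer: $- \frac{67251630166}{651099} \approx -1.0329 \cdot 10^{5}$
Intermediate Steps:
$\frac{-33986 + \left(-235291 + 66599\right) \left(O + 233863\right)}{349796 + 301303} = \frac{-33986 + \left(-235291 + 66599\right) \left(164802 + 233863\right)}{349796 + 301303} = \frac{-33986 - 67251596180}{651099} = \left(-33986 - 67251596180\right) \frac{1}{651099} = \left(-67251630166\right) \frac{1}{651099} = - \frac{67251630166}{651099}$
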